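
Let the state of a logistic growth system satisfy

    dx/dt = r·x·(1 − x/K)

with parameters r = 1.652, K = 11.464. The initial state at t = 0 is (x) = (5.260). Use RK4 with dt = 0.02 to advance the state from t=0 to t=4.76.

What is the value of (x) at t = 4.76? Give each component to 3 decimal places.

t=0.000: state=(5.260)
step 1 (dt=0.02): k1=(4.703), k2=(4.709), k3=(4.709), k4=(4.714); state += dt/6·(k1+2k2+2k3+k4)
t=0.020: state=(5.354)
t=0.040: state=(5.449)
t=0.060: state=(5.543)
continuing one RK4 step at a time; state shown every 10 steps (Δt=0.2):
t=0.200: state=(6.205)
t=0.400: state=(7.124)
t=0.600: state=(7.974)
t=0.800: state=(8.721)
t=1.000: state=(9.350)
t=1.200: state=(9.862)
t=1.400: state=(10.266)
t=1.600: state=(10.577)
t=1.800: state=(10.812)
t=2.000: state=(10.988)
t=2.200: state=(11.118)
t=2.400: state=(11.213)
t=2.600: state=(11.283)
t=2.800: state=(11.333)
t=3.000: state=(11.370)
t=3.200: state=(11.396)
t=3.400: state=(11.415)
t=3.600: state=(11.429)
t=3.800: state=(11.439)
t=4.000: state=(11.446)
t=4.200: state=(11.451)
t=4.400: state=(11.455)
t=4.600: state=(11.457)
t=4.760: state=(11.459)

(x) = (11.459)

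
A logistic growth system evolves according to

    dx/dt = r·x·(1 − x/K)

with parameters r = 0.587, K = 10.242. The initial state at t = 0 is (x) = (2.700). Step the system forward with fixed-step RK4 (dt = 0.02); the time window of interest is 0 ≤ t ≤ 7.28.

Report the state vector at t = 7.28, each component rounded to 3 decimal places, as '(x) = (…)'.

t=0.000: state=(2.700)
step 1 (dt=0.02): k1=(1.167), k2=(1.170), k3=(1.170), k4=(1.174); state += dt/6·(k1+2k2+2k3+k4)
t=0.020: state=(2.723)
t=0.040: state=(2.747)
t=0.060: state=(2.771)
continuing one RK4 step at a time; state shown every 25 steps (Δt=0.5):
t=0.500: state=(3.322)
t=1.000: state=(4.012)
t=1.500: state=(4.746)
t=2.000: state=(5.496)
t=2.500: state=(6.230)
t=3.000: state=(6.920)
t=3.500: state=(7.542)
t=4.000: state=(8.084)
t=4.500: state=(8.542)
t=5.000: state=(8.918)
t=5.500: state=(9.222)
t=6.000: state=(9.461)
t=6.500: state=(9.648)
t=7.000: state=(9.793)
t=7.280: state=(9.858)

(x) = (9.858)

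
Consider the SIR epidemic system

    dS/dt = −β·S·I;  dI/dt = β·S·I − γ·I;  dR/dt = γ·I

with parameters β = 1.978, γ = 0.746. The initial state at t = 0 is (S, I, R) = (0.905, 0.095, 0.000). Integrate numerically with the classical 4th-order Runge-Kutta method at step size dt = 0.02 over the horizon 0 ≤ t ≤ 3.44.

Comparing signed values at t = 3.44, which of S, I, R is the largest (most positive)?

largest component: R

t=0.000: state=(0.905, 0.095, 0.000)
step 1 (dt=0.02): k1=(-0.170, 0.099, 0.071), k2=(-0.172, 0.100, 0.072), k3=(-0.172, 0.100, 0.072), k4=(-0.173, 0.101, 0.072); state += dt/6·(k1+2k2+2k3+k4)
t=0.020: state=(0.902, 0.097, 0.001)
t=0.040: state=(0.898, 0.099, 0.003)
t=0.060: state=(0.895, 0.101, 0.004)
continuing one RK4 step at a time; state shown every 10 steps (Δt=0.2):
t=0.200: state=(0.868, 0.116, 0.016)
t=0.400: state=(0.825, 0.140, 0.035)
t=0.600: state=(0.777, 0.166, 0.058)
t=0.800: state=(0.724, 0.192, 0.084)
t=1.000: state=(0.667, 0.218, 0.115)
t=1.200: state=(0.609, 0.241, 0.149)
t=1.400: state=(0.552, 0.262, 0.187)
t=1.600: state=(0.496, 0.277, 0.227)
t=1.800: state=(0.443, 0.288, 0.269)
t=2.000: state=(0.395, 0.292, 0.312)
t=2.200: state=(0.352, 0.292, 0.356)
t=2.400: state=(0.314, 0.287, 0.399)
t=2.600: state=(0.281, 0.278, 0.442)
t=2.800: state=(0.252, 0.266, 0.482)
t=3.000: state=(0.228, 0.252, 0.521)
t=3.200: state=(0.207, 0.236, 0.557)
t=3.400: state=(0.189, 0.220, 0.591)
t=3.440: state=(0.186, 0.217, 0.598)
compare at T: S=0.186, I=0.217, R=0.598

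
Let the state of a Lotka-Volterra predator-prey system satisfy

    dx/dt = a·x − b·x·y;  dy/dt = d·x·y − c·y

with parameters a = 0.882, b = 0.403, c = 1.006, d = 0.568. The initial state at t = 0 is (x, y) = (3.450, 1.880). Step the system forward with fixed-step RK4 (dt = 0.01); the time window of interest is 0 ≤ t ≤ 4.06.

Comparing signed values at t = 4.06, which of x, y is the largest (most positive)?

largest component: y

t=0.000: state=(3.450, 1.880)
step 1 (dt=0.01): k1=(0.429, 1.793), k2=(0.417, 1.804), k3=(0.417, 1.804), k4=(0.404, 1.814); state += dt/6·(k1+2k2+2k3+k4)
t=0.010: state=(3.454, 1.898)
t=0.020: state=(3.458, 1.916)
t=0.030: state=(3.462, 1.935)
continuing one RK4 step at a time; state shown every 20 steps (Δt=0.2):
t=0.200: state=(3.482, 2.282)
t=0.400: state=(3.392, 2.760)
t=0.600: state=(3.172, 3.281)
t=0.800: state=(2.846, 3.779)
t=1.000: state=(2.461, 4.179)
t=1.200: state=(2.074, 4.420)
t=1.400: state=(1.726, 4.483)
t=1.600: state=(1.439, 4.385)
t=1.800: state=(1.215, 4.167)
t=2.000: state=(1.048, 3.873)
t=2.200: state=(0.927, 3.542)
t=2.400: state=(0.843, 3.202)
t=2.600: state=(0.787, 2.871)
t=2.800: state=(0.755, 2.562)
t=3.000: state=(0.741, 2.281)
t=3.200: state=(0.743, 2.029)
t=3.400: state=(0.759, 1.807)
t=3.600: state=(0.789, 1.613)
t=3.800: state=(0.833, 1.446)
t=4.000: state=(0.889, 1.304)
t=4.060: state=(0.909, 1.266)
compare at T: x=0.909, y=1.266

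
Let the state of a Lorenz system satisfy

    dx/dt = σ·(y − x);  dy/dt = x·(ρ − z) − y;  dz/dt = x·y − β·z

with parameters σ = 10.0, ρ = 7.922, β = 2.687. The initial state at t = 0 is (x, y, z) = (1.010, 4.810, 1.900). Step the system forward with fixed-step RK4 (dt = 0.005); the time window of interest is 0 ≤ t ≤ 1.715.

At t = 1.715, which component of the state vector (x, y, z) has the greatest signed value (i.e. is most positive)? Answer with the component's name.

t=0.000: state=(1.010, 4.810, 1.900)
step 1 (dt=0.005): k1=(38.000, 1.272, -0.247), k2=(37.082, 1.842, 0.215), k3=(37.119, 1.825, 0.202), k4=(36.235, 2.380, 0.654); state += dt/6·(k1+2k2+2k3+k4)
t=0.005: state=(1.196, 4.819, 1.901)
t=0.010: state=(1.373, 4.834, 1.906)
t=0.015: state=(1.542, 4.853, 1.916)
continuing one RK4 step at a time; state shown every 20 steps (Δt=0.1):
t=0.100: state=(3.683, 5.715, 2.627)
t=0.200: state=(5.481, 7.066, 4.658)
t=0.300: state=(6.701, 7.428, 7.575)
t=0.400: state=(6.745, 6.094, 9.900)
t=0.500: state=(5.594, 4.118, 10.333)
t=0.600: state=(4.131, 2.806, 9.330)
t=0.700: state=(3.073, 2.295, 7.905)
t=0.800: state=(2.550, 2.257, 6.586)
t=0.900: state=(2.437, 2.485, 5.544)
t=1.000: state=(2.614, 2.910, 4.830)
t=1.100: state=(3.014, 3.514, 4.484)
t=1.200: state=(3.599, 4.258, 4.560)
t=1.300: state=(4.301, 5.024, 5.109)
t=1.400: state=(4.981, 5.578, 6.094)
t=1.500: state=(5.417, 5.657, 7.261)
t=1.600: state=(5.424, 5.202, 8.163)
t=1.700: state=(5.023, 4.485, 8.463)
t=1.715: state=(4.940, 4.378, 8.453)
compare at T: x=4.940, y=4.378, z=8.453

largest component: z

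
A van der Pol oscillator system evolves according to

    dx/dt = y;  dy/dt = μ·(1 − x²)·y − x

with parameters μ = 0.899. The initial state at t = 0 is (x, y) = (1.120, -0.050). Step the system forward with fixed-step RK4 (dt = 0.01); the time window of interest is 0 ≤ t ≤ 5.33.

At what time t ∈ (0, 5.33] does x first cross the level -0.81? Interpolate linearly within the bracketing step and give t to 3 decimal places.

t = 1.815

t=0.000: state=(1.120, -0.050)
step 1 (dt=0.01): k1=(-0.050, -1.109), k2=(-0.056, -1.107), k3=(-0.056, -1.107), k4=(-0.061, -1.106); state += dt/6·(k1+2k2+2k3+k4)
t=0.010: state=(1.119, -0.061)
t=0.020: state=(1.119, -0.072)
t=0.030: state=(1.118, -0.083)
continuing one RK4 step at a time; state shown every 20 steps (Δt=0.2):
t=0.200: state=(1.088, -0.265)
t=0.400: state=(1.015, -0.469)
t=0.600: state=(0.901, -0.670)
t=0.800: state=(0.746, -0.880)
t=1.000: state=(0.547, -1.113)
t=1.200: state=(0.299, -1.381)
t=1.400: state=(-0.007, -1.678)
t=1.600: state=(-0.371, -1.953)
t=1.800: state=(-0.779, -2.079)
t=1.810: state=(-0.799, -2.078)
next step: t=1.820: state=(-0.820, -2.076) — x has crossed -0.81
linear interpolation between t=1.810 (-0.79945) and t=1.820 (-0.82022) → t≈1.815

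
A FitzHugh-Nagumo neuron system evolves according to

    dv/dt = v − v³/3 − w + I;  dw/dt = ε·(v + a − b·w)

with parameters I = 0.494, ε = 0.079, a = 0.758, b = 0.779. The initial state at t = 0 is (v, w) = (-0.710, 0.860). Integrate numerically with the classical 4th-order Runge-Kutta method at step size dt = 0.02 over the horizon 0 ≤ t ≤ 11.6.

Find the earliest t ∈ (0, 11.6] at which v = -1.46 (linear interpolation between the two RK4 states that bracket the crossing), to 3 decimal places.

t = 0.797

t=0.000: state=(-0.710, 0.860)
step 1 (dt=0.02): k1=(-0.957, -0.049), k2=(-0.961, -0.050), k3=(-0.961, -0.050), k4=(-0.965, -0.051); state += dt/6·(k1+2k2+2k3+k4)
t=0.020: state=(-0.729, 0.859)
t=0.040: state=(-0.749, 0.858)
t=0.060: state=(-0.768, 0.857)
continuing one RK4 step at a time; state shown every 25 steps (Δt=0.5):
t=0.500: state=(-1.208, 0.826)
t=0.780: state=(-1.448, 0.799)
next step: t=0.800: state=(-1.462, 0.797) — v has crossed -1.46
linear interpolation between t=0.780 (-1.44755) and t=0.800 (-1.46220) → t≈0.797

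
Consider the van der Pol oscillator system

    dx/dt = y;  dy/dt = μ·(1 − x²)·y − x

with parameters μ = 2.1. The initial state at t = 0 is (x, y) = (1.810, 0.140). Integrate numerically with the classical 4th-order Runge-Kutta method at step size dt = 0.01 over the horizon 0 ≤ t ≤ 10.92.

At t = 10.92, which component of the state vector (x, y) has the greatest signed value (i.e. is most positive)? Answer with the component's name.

largest component: y

t=0.000: state=(1.810, 0.140)
step 1 (dt=0.01): k1=(0.140, -2.479), k2=(0.128, -2.421), k3=(0.128, -2.423), k4=(0.116, -2.366); state += dt/6·(k1+2k2+2k3+k4)
t=0.010: state=(1.811, 0.116)
t=0.020: state=(1.812, 0.093)
t=0.030: state=(1.813, 0.071)
continuing one RK4 step at a time; state shown every 50 steps (Δt=0.5):
t=0.500: state=(1.718, -0.343)
t=1.000: state=(1.515, -0.465)
t=1.500: state=(1.244, -0.641)
t=2.000: state=(0.832, -1.089)
t=2.500: state=(-0.035, -2.740)
t=3.000: state=(-1.731, -2.226)
t=3.500: state=(-2.005, 0.190)
t=4.000: state=(-1.861, 0.336)
t=4.500: state=(-1.678, 0.400)
t=5.000: state=(-1.455, 0.502)
t=5.500: state=(-1.158, 0.715)
t=6.000: state=(-0.679, 1.325)
t=6.500: state=(0.434, 3.492)
t=7.000: state=(1.932, 0.995)
t=7.500: state=(1.975, -0.262)
t=8.000: state=(1.817, -0.351)
t=8.500: state=(1.626, -0.421)
t=9.000: state=(1.388, -0.541)
t=9.500: state=(1.061, -0.809)
t=10.000: state=(0.490, -1.660)
t=10.500: state=(-0.915, -3.938)
t=10.920: state=(-1.971, -0.670)
compare at T: x=-1.971, y=-0.670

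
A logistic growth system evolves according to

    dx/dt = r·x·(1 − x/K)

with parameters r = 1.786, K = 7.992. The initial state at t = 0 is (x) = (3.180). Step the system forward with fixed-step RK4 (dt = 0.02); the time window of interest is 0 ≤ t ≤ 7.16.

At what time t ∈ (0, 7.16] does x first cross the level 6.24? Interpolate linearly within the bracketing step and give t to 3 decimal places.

t=0.000: state=(3.180)
step 1 (dt=0.02): k1=(3.420), k2=(3.432), k3=(3.432), k4=(3.444); state += dt/6·(k1+2k2+2k3+k4)
t=0.020: state=(3.249)
t=0.040: state=(3.318)
t=0.060: state=(3.387)
continuing one RK4 step at a time; state shown every 25 steps (Δt=0.5):
t=0.500: state=(4.935)
t=0.940: state=(6.232)
next step: t=0.960: state=(6.281) — x has crossed 6.24
linear interpolation between t=0.940 (6.23231) and t=0.960 (6.28083) → t≈0.943

t = 0.943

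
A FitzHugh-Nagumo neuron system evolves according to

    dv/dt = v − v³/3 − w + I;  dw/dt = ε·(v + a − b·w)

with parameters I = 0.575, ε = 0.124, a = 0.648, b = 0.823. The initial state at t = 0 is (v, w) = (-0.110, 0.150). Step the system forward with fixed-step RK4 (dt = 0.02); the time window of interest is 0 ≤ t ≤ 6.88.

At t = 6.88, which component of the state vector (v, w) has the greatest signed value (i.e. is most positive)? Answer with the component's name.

largest component: v

t=0.000: state=(-0.110, 0.150)
step 1 (dt=0.02): k1=(0.315, 0.051), k2=(0.318, 0.052), k3=(0.318, 0.052), k4=(0.321, 0.052); state += dt/6·(k1+2k2+2k3+k4)
t=0.020: state=(-0.104, 0.151)
t=0.040: state=(-0.097, 0.152)
t=0.060: state=(-0.091, 0.153)
continuing one RK4 step at a time; state shown every 25 steps (Δt=0.5):
t=0.500: state=(0.086, 0.181)
t=1.000: state=(0.382, 0.224)
t=1.500: state=(0.796, 0.288)
t=2.000: state=(1.243, 0.375)
t=2.500: state=(1.548, 0.481)
t=3.000: state=(1.667, 0.594)
t=3.500: state=(1.680, 0.705)
t=4.000: state=(1.650, 0.810)
t=4.500: state=(1.603, 0.907)
t=5.000: state=(1.549, 0.996)
t=5.500: state=(1.492, 1.078)
t=6.000: state=(1.432, 1.152)
t=6.500: state=(1.369, 1.218)
t=6.880: state=(1.319, 1.264)
compare at T: v=1.319, w=1.264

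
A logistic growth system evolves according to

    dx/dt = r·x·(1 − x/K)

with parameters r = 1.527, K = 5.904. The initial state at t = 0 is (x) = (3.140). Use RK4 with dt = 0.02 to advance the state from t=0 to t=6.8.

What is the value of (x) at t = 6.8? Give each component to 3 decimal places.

(x) = (5.904)

t=0.000: state=(3.140)
step 1 (dt=0.02): k1=(2.245), k2=(2.242), k3=(2.242), k4=(2.240); state += dt/6·(k1+2k2+2k3+k4)
t=0.020: state=(3.185)
t=0.040: state=(3.230)
t=0.060: state=(3.274)
continuing one RK4 step at a time; state shown every 25 steps (Δt=0.5):
t=0.500: state=(4.187)
t=1.000: state=(4.956)
t=1.500: state=(5.421)
t=2.000: state=(5.669)
t=2.500: state=(5.792)
t=3.000: state=(5.851)
t=3.500: state=(5.879)
t=4.000: state=(5.892)
t=4.500: state=(5.899)
t=5.000: state=(5.901)
t=5.500: state=(5.903)
t=6.000: state=(5.903)
t=6.500: state=(5.904)
t=6.800: state=(5.904)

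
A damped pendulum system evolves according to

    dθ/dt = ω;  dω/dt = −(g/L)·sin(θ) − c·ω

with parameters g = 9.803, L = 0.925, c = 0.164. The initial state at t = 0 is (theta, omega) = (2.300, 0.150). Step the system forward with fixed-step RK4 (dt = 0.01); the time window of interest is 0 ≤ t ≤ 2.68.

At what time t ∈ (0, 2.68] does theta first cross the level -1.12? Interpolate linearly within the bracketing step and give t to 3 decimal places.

t=0.000: state=(2.300, 0.150)
step 1 (dt=0.01): k1=(0.150, -7.927), k2=(0.110, -7.916), k3=(0.110, -7.917), k4=(0.071, -7.907); state += dt/6·(k1+2k2+2k3+k4)
t=0.010: state=(2.301, 0.071)
t=0.020: state=(2.301, -0.008)
t=0.030: state=(2.301, -0.087)
continuing one RK4 step at a time; state shown every 10 steps (Δt=0.1):
t=0.100: state=(2.276, -0.640)
t=0.200: state=(2.171, -1.460)
t=0.300: state=(1.981, -2.351)
t=0.400: state=(1.698, -3.321)
t=0.500: state=(1.316, -4.310)
t=0.600: state=(0.840, -5.161)
t=0.700: state=(0.296, -5.638)
t=0.800: state=(-0.268, -5.560)
t=0.900: state=(-0.797, -4.936)
t=0.960: state=(-1.077, -4.379)
next step: t=0.970: state=(-1.120, -4.277) — theta has crossed -1.12
linear interpolation between t=0.960 (-1.07709) and t=0.970 (-1.12037) → t≈0.970

t = 0.970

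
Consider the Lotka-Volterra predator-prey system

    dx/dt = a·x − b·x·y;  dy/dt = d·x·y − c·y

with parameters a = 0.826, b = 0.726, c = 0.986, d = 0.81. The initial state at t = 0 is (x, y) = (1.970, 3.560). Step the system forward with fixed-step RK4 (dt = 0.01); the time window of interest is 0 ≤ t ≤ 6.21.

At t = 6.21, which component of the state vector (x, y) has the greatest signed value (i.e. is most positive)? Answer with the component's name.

t=0.000: state=(1.970, 3.560)
step 1 (dt=0.01): k1=(-3.464, 2.171), k2=(-3.449, 2.127), k3=(-3.449, 2.127), k4=(-3.434, 2.083); state += dt/6·(k1+2k2+2k3+k4)
t=0.010: state=(1.936, 3.581)
t=0.020: state=(1.901, 3.602)
t=0.030: state=(1.867, 3.621)
continuing one RK4 step at a time; state shown every 25 steps (Δt=0.25):
t=0.250: state=(1.229, 3.829)
t=0.500: state=(0.763, 3.645)
t=0.750: state=(0.501, 3.229)
t=1.000: state=(0.358, 2.749)
t=1.250: state=(0.279, 2.290)
t=1.500: state=(0.235, 1.884)
t=1.750: state=(0.212, 1.540)
t=2.000: state=(0.202, 1.255)
t=2.250: state=(0.202, 1.022)
t=2.500: state=(0.210, 0.833)
t=2.750: state=(0.226, 0.680)
t=3.000: state=(0.248, 0.558)
t=3.250: state=(0.278, 0.460)
t=3.500: state=(0.317, 0.381)
t=3.750: state=(0.366, 0.319)
t=4.000: state=(0.426, 0.270)
t=4.250: state=(0.501, 0.232)
t=4.500: state=(0.592, 0.202)
t=4.750: state=(0.703, 0.180)
t=5.000: state=(0.837, 0.165)
t=5.250: state=(1.000, 0.155)
t=5.500: state=(1.196, 0.151)
t=5.750: state=(1.430, 0.154)
t=6.000: state=(1.708, 0.165)
t=6.210: state=(1.979, 0.184)
compare at T: x=1.979, y=0.184

largest component: x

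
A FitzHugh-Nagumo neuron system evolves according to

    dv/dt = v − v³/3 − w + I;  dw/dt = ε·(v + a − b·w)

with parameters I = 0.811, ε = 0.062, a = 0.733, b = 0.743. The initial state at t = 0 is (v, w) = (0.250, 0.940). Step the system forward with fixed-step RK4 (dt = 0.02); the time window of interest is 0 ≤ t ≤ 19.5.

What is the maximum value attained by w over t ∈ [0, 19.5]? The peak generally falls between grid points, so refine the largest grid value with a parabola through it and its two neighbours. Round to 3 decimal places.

max w = 1.650

t=0.000: state=(0.250, 0.940)
step 1 (dt=0.02): k1=(0.116, 0.018), k2=(0.117, 0.018), k3=(0.117, 0.018), k4=(0.118, 0.018); state += dt/6·(k1+2k2+2k3+k4)
t=0.020: state=(0.252, 0.940)
t=0.040: state=(0.255, 0.941)
t=0.060: state=(0.257, 0.941)
continuing one RK4 step at a time; state shown every 50 steps (Δt=1):
t=1.000: state=(0.425, 0.962)
t=2.000: state=(0.767, 0.998)
t=3.000: state=(1.202, 1.058)
t=4.000: state=(1.444, 1.136)
t=5.000: state=(1.484, 1.219)
t=6.000: state=(1.448, 1.297)
t=7.000: state=(1.390, 1.369)
t=8.000: state=(1.322, 1.434)
t=9.000: state=(1.247, 1.492)
t=10.000: state=(1.161, 1.542)
t=11.000: state=(1.061, 1.585)
t=12.000: state=(0.935, 1.618)
t=13.000: state=(0.759, 1.641)
t=14.000: state=(0.462, 1.650)
t=15.000: state=(-0.194, 1.631)
t=16.000: state=(-1.493, 1.552)
t=17.000: state=(-1.957, 1.416)
t=18.000: state=(-1.945, 1.278)
t=19.000: state=(-1.899, 1.148)
t=19.500: state=(-1.876, 1.087)
largest grid value and its neighbours: w(13.900)=1.64989, w(13.920)=1.64990, w(13.940)=1.64990
parabola through these three points peaks at t≈13.923 with w≈1.64990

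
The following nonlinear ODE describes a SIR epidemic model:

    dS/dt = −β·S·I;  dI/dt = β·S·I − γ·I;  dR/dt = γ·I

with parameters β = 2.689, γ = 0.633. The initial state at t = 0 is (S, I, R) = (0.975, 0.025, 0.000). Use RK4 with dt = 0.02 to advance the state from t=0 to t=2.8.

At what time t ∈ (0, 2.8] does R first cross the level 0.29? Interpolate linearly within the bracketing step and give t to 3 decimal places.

t = 2.242

t=0.000: state=(0.975, 0.025, 0.000)
step 1 (dt=0.02): k1=(-0.066, 0.050, 0.016), k2=(-0.067, 0.051, 0.016), k3=(-0.067, 0.051, 0.016), k4=(-0.068, 0.052, 0.016); state += dt/6·(k1+2k2+2k3+k4)
t=0.020: state=(0.974, 0.026, 0.000)
t=0.040: state=(0.972, 0.027, 0.001)
t=0.060: state=(0.971, 0.028, 0.001)
continuing one RK4 step at a time; state shown every 5 steps (Δt=0.1):
t=0.100: state=(0.968, 0.030, 0.002)
t=0.200: state=(0.959, 0.037, 0.004)
t=0.300: state=(0.949, 0.045, 0.006)
t=0.400: state=(0.936, 0.054, 0.010)
t=0.500: state=(0.921, 0.066, 0.013)
t=0.600: state=(0.903, 0.079, 0.018)
t=0.700: state=(0.883, 0.094, 0.023)
t=0.800: state=(0.859, 0.111, 0.030)
t=0.900: state=(0.831, 0.131, 0.038)
t=1.000: state=(0.800, 0.153, 0.047)
t=1.100: state=(0.765, 0.178, 0.057)
t=1.200: state=(0.727, 0.204, 0.069)
t=1.300: state=(0.686, 0.231, 0.083)
t=1.400: state=(0.642, 0.260, 0.098)
t=1.500: state=(0.596, 0.288, 0.116)
t=1.600: state=(0.550, 0.315, 0.135)
t=1.700: state=(0.504, 0.341, 0.156)
t=1.800: state=(0.458, 0.364, 0.178)
t=1.900: state=(0.414, 0.384, 0.202)
t=2.000: state=(0.373, 0.401, 0.226)
t=2.100: state=(0.334, 0.414, 0.252)
t=2.200: state=(0.298, 0.423, 0.279)
t=2.240: state=(0.285, 0.425, 0.290)
next step: t=2.260: state=(0.279, 0.427, 0.295) — R has crossed 0.29
linear interpolation between t=2.240 (0.28952) and t=2.260 (0.29492) → t≈2.242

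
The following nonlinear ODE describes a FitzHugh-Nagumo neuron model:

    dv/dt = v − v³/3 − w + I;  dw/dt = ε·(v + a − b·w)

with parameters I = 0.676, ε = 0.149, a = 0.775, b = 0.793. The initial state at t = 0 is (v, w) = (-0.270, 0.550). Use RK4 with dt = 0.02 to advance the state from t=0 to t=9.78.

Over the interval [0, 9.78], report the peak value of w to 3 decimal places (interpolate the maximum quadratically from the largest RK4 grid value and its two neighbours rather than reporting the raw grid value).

max w = 0.552

t=0.000: state=(-0.270, 0.550)
step 1 (dt=0.02): k1=(-0.137, 0.010), k2=(-0.139, 0.010), k3=(-0.139, 0.010), k4=(-0.140, 0.010); state += dt/6·(k1+2k2+2k3+k4)
t=0.020: state=(-0.273, 0.550)
t=0.040: state=(-0.276, 0.550)
t=0.060: state=(-0.278, 0.551)
continuing one RK4 step at a time; state shown every 25 steps (Δt=0.5):
t=0.500: state=(-0.358, 0.552)
t=1.000: state=(-0.493, 0.546)
t=1.500: state=(-0.681, 0.528)
t=2.000: state=(-0.912, 0.497)
t=2.500: state=(-1.142, 0.450)
t=3.000: state=(-1.316, 0.391)
t=3.500: state=(-1.413, 0.325)
t=4.000: state=(-1.446, 0.259)
t=4.500: state=(-1.441, 0.195)
t=5.000: state=(-1.414, 0.137)
t=5.500: state=(-1.376, 0.084)
t=6.000: state=(-1.331, 0.037)
t=6.500: state=(-1.283, -0.003)
t=7.000: state=(-1.231, -0.038)
t=7.500: state=(-1.178, -0.067)
t=8.000: state=(-1.122, -0.090)
t=8.500: state=(-1.063, -0.108)
t=9.000: state=(-1.000, -0.120)
t=9.500: state=(-0.933, -0.127)
t=9.780: state=(-0.892, -0.129)
largest grid value and its neighbours: w(0.380)=0.55216, w(0.400)=0.55216, w(0.420)=0.55216
parabola through these three points peaks at t≈0.400 with w≈0.55216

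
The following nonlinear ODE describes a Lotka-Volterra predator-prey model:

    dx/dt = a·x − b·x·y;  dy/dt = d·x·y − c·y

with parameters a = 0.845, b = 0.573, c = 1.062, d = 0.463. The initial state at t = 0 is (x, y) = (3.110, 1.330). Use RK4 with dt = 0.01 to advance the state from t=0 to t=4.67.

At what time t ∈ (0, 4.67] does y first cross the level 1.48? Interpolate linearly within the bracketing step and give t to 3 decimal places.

t = 0.275

t=0.000: state=(3.110, 1.330)
step 1 (dt=0.01): k1=(0.258, 0.503), k2=(0.253, 0.504), k3=(0.253, 0.504), k4=(0.249, 0.506); state += dt/6·(k1+2k2+2k3+k4)
t=0.010: state=(3.113, 1.335)
t=0.020: state=(3.115, 1.340)
t=0.030: state=(3.117, 1.345)
continuing one RK4 step at a time; state shown every 20 steps (Δt=0.2):
t=0.200: state=(3.143, 1.437)
t=0.270: state=(3.145, 1.477)
next step: t=0.280: state=(3.145, 1.483) — y has crossed 1.48
linear interpolation between t=0.270 (1.47722) and t=0.280 (1.48306) → t≈0.275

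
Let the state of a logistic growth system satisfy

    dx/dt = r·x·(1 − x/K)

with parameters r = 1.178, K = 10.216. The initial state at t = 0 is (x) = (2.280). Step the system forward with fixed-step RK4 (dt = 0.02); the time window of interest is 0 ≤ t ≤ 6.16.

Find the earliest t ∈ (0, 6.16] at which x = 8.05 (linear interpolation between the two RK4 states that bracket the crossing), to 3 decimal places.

t = 2.173

t=0.000: state=(2.280)
step 1 (dt=0.02): k1=(2.086), k2=(2.100), k3=(2.100), k4=(2.114); state += dt/6·(k1+2k2+2k3+k4)
t=0.020: state=(2.322)
t=0.040: state=(2.365)
t=0.060: state=(2.408)
continuing one RK4 step at a time; state shown every 10 steps (Δt=0.2):
t=0.200: state=(2.724)
t=0.400: state=(3.220)
t=0.600: state=(3.760)
t=0.800: state=(4.335)
t=1.000: state=(4.931)
t=1.200: state=(5.532)
t=1.400: state=(6.121)
t=1.600: state=(6.683)
t=1.800: state=(7.206)
t=2.000: state=(7.681)
t=2.160: state=(8.023)
next step: t=2.180: state=(8.064) — x has crossed 8.05
linear interpolation between t=2.160 (8.02335) and t=2.180 (8.06365) → t≈2.173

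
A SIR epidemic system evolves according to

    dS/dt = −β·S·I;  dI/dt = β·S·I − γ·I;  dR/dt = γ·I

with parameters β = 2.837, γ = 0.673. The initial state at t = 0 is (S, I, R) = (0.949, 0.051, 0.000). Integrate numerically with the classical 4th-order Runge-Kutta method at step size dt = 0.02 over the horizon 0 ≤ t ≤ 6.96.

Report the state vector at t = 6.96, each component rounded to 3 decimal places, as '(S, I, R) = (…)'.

(S, I, R) = (0.017, 0.031, 0.952)

t=0.000: state=(0.949, 0.051, 0.000)
step 1 (dt=0.02): k1=(-0.137, 0.103, 0.034), k2=(-0.140, 0.105, 0.035), k3=(-0.140, 0.105, 0.035), k4=(-0.143, 0.107, 0.036); state += dt/6·(k1+2k2+2k3+k4)
t=0.020: state=(0.946, 0.053, 0.001)
t=0.040: state=(0.943, 0.055, 0.001)
t=0.060: state=(0.940, 0.058, 0.002)
continuing one RK4 step at a time; state shown every 25 steps (Δt=0.5):
t=0.500: state=(0.840, 0.131, 0.029)
t=1.000: state=(0.636, 0.269, 0.095)
t=1.500: state=(0.393, 0.398, 0.209)
t=2.000: state=(0.215, 0.433, 0.352)
t=2.500: state=(0.120, 0.389, 0.491)
t=3.000: state=(0.072, 0.317, 0.611)
t=3.500: state=(0.049, 0.246, 0.705)
t=4.000: state=(0.036, 0.187, 0.778)
t=4.500: state=(0.028, 0.139, 0.832)
t=5.000: state=(0.024, 0.103, 0.873)
t=5.500: state=(0.021, 0.076, 0.903)
t=6.000: state=(0.019, 0.056, 0.925)
t=6.500: state=(0.018, 0.041, 0.941)
t=6.960: state=(0.017, 0.031, 0.952)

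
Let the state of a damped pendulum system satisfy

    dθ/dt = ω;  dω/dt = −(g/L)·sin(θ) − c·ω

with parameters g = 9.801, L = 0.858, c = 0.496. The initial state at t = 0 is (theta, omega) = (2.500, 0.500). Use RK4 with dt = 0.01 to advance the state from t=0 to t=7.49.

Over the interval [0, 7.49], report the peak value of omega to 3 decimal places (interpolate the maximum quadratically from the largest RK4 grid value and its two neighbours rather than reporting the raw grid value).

max omega = 4.375

t=0.000: state=(2.500, 0.500)
step 1 (dt=0.01): k1=(0.500, -7.084), k2=(0.465, -7.044), k3=(0.465, -7.046), k4=(0.430, -7.007); state += dt/6·(k1+2k2+2k3+k4)
t=0.010: state=(2.505, 0.430)
t=0.020: state=(2.509, 0.360)
t=0.030: state=(2.512, 0.291)
continuing one RK4 step at a time; state shown every 25 steps (Δt=0.25):
t=0.250: state=(2.414, -1.184)
t=0.500: state=(1.876, -3.219)
t=0.750: state=(0.787, -5.343)
t=1.000: state=(-0.573, -4.927)
t=1.250: state=(-1.463, -2.050)
t=1.500: state=(-1.603, 0.871)
t=1.750: state=(-1.060, 3.372)
t=2.000: state=(-0.042, 4.346)
t=2.250: state=(0.881, 2.678)
t=2.500: state=(1.214, -0.026)
t=2.750: state=(0.895, -2.407)
t=3.000: state=(0.123, -3.433)
t=3.250: state=(-0.633, -2.289)
t=3.500: state=(-0.931, -0.044)
t=3.750: state=(-0.676, 1.960)
t=4.000: state=(-0.057, 2.701)
t=4.250: state=(0.524, 1.702)
t=4.500: state=(0.723, -0.150)
t=4.750: state=(0.474, -1.708)
t=5.000: state=(-0.032, -2.100)
t=5.250: state=(-0.460, -1.142)
t=5.500: state=(-0.557, 0.373)
t=5.750: state=(-0.306, 1.501)
t=6.000: state=(0.105, 1.587)
t=6.250: state=(0.402, 0.673)
t=6.500: state=(0.417, -0.537)
t=6.750: state=(0.173, -1.286)
t=7.000: state=(-0.151, -1.149)
t=7.250: state=(-0.342, -0.310)
t=7.490: state=(-0.304, 0.589)
largest grid value and its neighbours: omega(1.960)=4.37398, omega(1.970)=4.37439, omega(1.980)=4.36989
parabola through these three points peaks at t≈1.966 with omega≈4.37481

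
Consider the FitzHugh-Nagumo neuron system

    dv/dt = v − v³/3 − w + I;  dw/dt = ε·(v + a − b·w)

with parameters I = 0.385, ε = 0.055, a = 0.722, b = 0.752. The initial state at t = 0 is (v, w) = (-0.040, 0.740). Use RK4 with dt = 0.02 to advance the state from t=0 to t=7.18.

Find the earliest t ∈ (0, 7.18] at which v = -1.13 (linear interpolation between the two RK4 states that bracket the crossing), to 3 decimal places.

t = 1.448

t=0.000: state=(-0.040, 0.740)
step 1 (dt=0.02): k1=(-0.395, 0.007), k2=(-0.399, 0.007), k3=(-0.399, 0.007), k4=(-0.403, 0.006); state += dt/6·(k1+2k2+2k3+k4)
t=0.020: state=(-0.048, 0.740)
t=0.040: state=(-0.056, 0.740)
t=0.060: state=(-0.064, 0.740)
continuing one RK4 step at a time; state shown every 25 steps (Δt=0.5):
t=0.500: state=(-0.295, 0.740)
t=1.000: state=(-0.690, 0.732)
t=1.440: state=(-1.122, 0.714)
next step: t=1.460: state=(-1.142, 0.713) — v has crossed -1.13
linear interpolation between t=1.440 (-1.12217) and t=1.460 (-1.14171) → t≈1.448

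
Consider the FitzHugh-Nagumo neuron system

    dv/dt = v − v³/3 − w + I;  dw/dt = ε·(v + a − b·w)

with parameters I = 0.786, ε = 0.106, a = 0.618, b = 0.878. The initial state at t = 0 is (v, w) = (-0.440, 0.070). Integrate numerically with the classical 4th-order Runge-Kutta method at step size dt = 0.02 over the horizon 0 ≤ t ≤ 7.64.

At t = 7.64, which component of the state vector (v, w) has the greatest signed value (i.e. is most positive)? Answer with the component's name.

largest component: v

t=0.000: state=(-0.440, 0.070)
step 1 (dt=0.02): k1=(0.304, 0.012), k2=(0.307, 0.013), k3=(0.307, 0.013), k4=(0.309, 0.013); state += dt/6·(k1+2k2+2k3+k4)
t=0.020: state=(-0.434, 0.070)
t=0.040: state=(-0.428, 0.071)
t=0.060: state=(-0.421, 0.071)
continuing one RK4 step at a time; state shown every 25 steps (Δt=0.5):
t=0.500: state=(-0.253, 0.081)
t=1.000: state=(0.036, 0.103)
t=1.500: state=(0.487, 0.143)
t=2.000: state=(1.092, 0.209)
t=2.500: state=(1.600, 0.303)
t=3.000: state=(1.815, 0.410)
t=3.500: state=(1.854, 0.519)
t=4.000: state=(1.835, 0.623)
t=4.500: state=(1.799, 0.721)
t=5.000: state=(1.759, 0.812)
t=5.500: state=(1.718, 0.897)
t=6.000: state=(1.676, 0.977)
t=6.500: state=(1.634, 1.050)
t=7.000: state=(1.592, 1.118)
t=7.500: state=(1.550, 1.180)
t=7.640: state=(1.538, 1.197)
compare at T: v=1.538, w=1.197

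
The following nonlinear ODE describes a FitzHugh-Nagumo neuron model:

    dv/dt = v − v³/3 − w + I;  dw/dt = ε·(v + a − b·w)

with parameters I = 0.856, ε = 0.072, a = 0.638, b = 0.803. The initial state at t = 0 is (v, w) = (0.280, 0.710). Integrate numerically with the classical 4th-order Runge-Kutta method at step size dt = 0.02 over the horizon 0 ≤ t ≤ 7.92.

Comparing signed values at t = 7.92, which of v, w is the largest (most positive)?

t=0.000: state=(0.280, 0.710)
step 1 (dt=0.02): k1=(0.419, 0.025), k2=(0.422, 0.025), k3=(0.422, 0.025), k4=(0.426, 0.026); state += dt/6·(k1+2k2+2k3+k4)
t=0.020: state=(0.288, 0.711)
t=0.040: state=(0.297, 0.711)
t=0.060: state=(0.306, 0.712)
continuing one RK4 step at a time; state shown every 25 steps (Δt=0.5):
t=0.500: state=(0.538, 0.727)
t=1.000: state=(0.887, 0.754)
t=1.500: state=(1.253, 0.793)
t=2.000: state=(1.513, 0.843)
t=2.500: state=(1.635, 0.897)
t=3.000: state=(1.670, 0.953)
t=3.500: state=(1.666, 1.008)
t=4.000: state=(1.647, 1.061)
t=4.500: state=(1.621, 1.111)
t=5.000: state=(1.593, 1.159)
t=5.500: state=(1.564, 1.205)
t=6.000: state=(1.534, 1.248)
t=6.500: state=(1.503, 1.289)
t=7.000: state=(1.472, 1.328)
t=7.500: state=(1.440, 1.364)
t=7.920: state=(1.413, 1.393)
compare at T: v=1.413, w=1.393

largest component: v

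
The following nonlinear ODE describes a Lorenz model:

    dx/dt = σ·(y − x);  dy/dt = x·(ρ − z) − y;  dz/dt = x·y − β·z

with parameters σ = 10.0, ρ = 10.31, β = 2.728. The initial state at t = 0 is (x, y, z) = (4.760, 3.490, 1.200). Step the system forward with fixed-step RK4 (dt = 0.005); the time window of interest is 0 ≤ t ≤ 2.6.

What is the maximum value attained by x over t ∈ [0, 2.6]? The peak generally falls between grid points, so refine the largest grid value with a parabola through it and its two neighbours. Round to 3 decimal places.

t=0.000: state=(4.760, 3.490, 1.200)
step 1 (dt=0.005): k1=(-12.700, 39.874, 13.339), k2=(-11.386, 39.327, 13.608), k3=(-11.432, 39.355, 13.612), k4=(-10.161, 38.836, 13.879); state += dt/6·(k1+2k2+2k3+k4)
t=0.005: state=(4.703, 3.687, 1.268)
t=0.010: state=(4.658, 3.879, 1.339)
t=0.015: state=(4.625, 4.066, 1.412)
continuing one RK4 step at a time; state shown every 20 steps (Δt=0.1):
t=0.100: state=(5.249, 6.888, 3.160)
t=0.200: state=(7.279, 9.365, 7.007)
t=0.300: state=(8.652, 8.945, 12.091)
t=0.400: state=(7.611, 5.443, 14.489)
t=0.500: state=(5.104, 2.647, 13.188)
t=0.600: state=(3.139, 1.724, 10.767)
t=0.700: state=(2.215, 1.715, 8.575)
t=0.800: state=(2.015, 2.070, 6.866)
t=0.900: state=(2.266, 2.698, 5.668)
t=1.000: state=(2.874, 3.660, 5.027)
t=1.100: state=(3.845, 4.998, 5.106)
t=1.200: state=(5.142, 6.538, 6.189)
t=1.300: state=(6.468, 7.602, 8.401)
t=1.400: state=(7.139, 7.240, 10.959)
t=1.500: state=(6.626, 5.580, 12.268)
t=1.600: state=(5.344, 3.990, 11.810)
t=1.700: state=(4.163, 3.222, 10.442)
t=1.800: state=(3.508, 3.132, 8.983)
t=1.900: state=(3.375, 3.465, 7.813)
t=2.000: state=(3.652, 4.099, 7.102)
t=2.100: state=(4.241, 4.954, 6.972)
t=2.200: state=(5.028, 5.853, 7.520)
t=2.300: state=(5.795, 6.446, 8.685)
t=2.400: state=(6.215, 6.360, 10.039)
t=2.500: state=(6.058, 5.621, 10.895)
t=2.600: state=(5.445, 4.727, 10.891)
largest grid value and its neighbours: x(0.305)=8.66296, x(0.310)=8.66725, x(0.315)=8.66455
parabola through these three points peaks at t≈0.311 with x≈8.66730

max x = 8.667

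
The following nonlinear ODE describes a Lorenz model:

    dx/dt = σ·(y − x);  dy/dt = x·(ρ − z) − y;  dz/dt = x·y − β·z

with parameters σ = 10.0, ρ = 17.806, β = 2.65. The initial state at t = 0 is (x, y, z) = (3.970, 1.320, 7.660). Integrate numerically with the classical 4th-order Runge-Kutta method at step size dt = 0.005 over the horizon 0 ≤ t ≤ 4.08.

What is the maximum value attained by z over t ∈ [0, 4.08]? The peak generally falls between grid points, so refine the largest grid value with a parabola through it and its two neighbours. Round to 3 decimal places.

max z = 24.701

t=0.000: state=(3.970, 1.320, 7.660)
step 1 (dt=0.005): k1=(-26.500, 38.960, -15.059), k2=(-24.864, 38.337, -14.666), k3=(-24.920, 38.376, -14.669), k4=(-23.335, 37.786, -14.291); state += dt/6·(k1+2k2+2k3+k4)
t=0.005: state=(3.845, 1.512, 7.587)
t=0.010: state=(3.736, 1.698, 7.517)
t=0.015: state=(3.641, 1.879, 7.451)
continuing one RK4 step at a time; state shown every 40 steps (Δt=0.2):
t=0.200: state=(5.716, 8.795, 7.967)
t=0.400: state=(11.483, 11.072, 22.681)
t=0.600: state=(4.177, 0.887, 19.496)
t=0.800: state=(1.527, 1.508, 11.803)
t=1.000: state=(2.883, 4.334, 7.872)
t=1.200: state=(8.152, 11.787, 11.891)
t=1.400: state=(9.603, 5.897, 24.124)
t=1.600: state=(2.795, 1.194, 16.387)
t=1.800: state=(2.198, 2.820, 10.267)
t=2.000: state=(5.232, 7.830, 9.044)
t=2.200: state=(10.706, 11.479, 20.290)
t=2.400: state=(5.455, 2.130, 20.298)
t=2.600: state=(2.435, 2.375, 12.896)
t=2.800: state=(4.117, 5.884, 9.556)
t=3.000: state=(9.255, 11.736, 15.860)
t=3.200: state=(7.721, 4.310, 22.106)
t=3.400: state=(3.155, 2.430, 15.006)
t=3.600: state=(3.871, 5.174, 10.694)
t=3.800: state=(8.154, 10.679, 14.195)
t=4.000: state=(8.664, 6.117, 22.023)
t=4.080: state=(6.383, 3.570, 20.361)
largest grid value and its neighbours: z(0.455)=24.68747, z(0.460)=24.70109, z(0.465)=24.68923
parabola through these three points peaks at t≈0.460 with z≈24.70110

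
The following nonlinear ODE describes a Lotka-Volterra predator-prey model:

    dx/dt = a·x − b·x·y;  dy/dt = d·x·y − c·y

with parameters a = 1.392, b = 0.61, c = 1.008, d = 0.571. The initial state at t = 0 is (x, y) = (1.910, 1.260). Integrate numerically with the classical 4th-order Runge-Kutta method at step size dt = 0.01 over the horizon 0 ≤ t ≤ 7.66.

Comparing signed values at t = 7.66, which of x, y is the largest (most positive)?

t=0.000: state=(1.910, 1.260)
step 1 (dt=0.01): k1=(1.191, 0.104), k2=(1.194, 0.108), k3=(1.194, 0.108), k4=(1.197, 0.113); state += dt/6·(k1+2k2+2k3+k4)
t=0.010: state=(1.922, 1.261)
t=0.020: state=(1.934, 1.262)
t=0.030: state=(1.946, 1.264)
continuing one RK4 step at a time; state shown every 25 steps (Δt=0.25):
t=0.250: state=(2.224, 1.315)
t=0.500: state=(2.556, 1.438)
t=0.750: state=(2.865, 1.646)
t=1.000: state=(3.087, 1.960)
t=1.250: state=(3.143, 2.382)
t=1.500: state=(2.983, 2.875)
t=1.750: state=(2.627, 3.341)
t=2.000: state=(2.176, 3.660)
t=2.250: state=(1.745, 3.760)
t=2.500: state=(1.401, 3.654)
t=2.750: state=(1.157, 3.405)
t=3.000: state=(0.998, 3.084)
t=3.250: state=(0.907, 2.744)
t=3.500: state=(0.866, 2.419)
t=3.750: state=(0.868, 2.127)
t=4.000: state=(0.906, 1.876)
t=4.250: state=(0.980, 1.667)
t=4.500: state=(1.091, 1.502)
t=4.750: state=(1.241, 1.378)
t=5.000: state=(1.434, 1.296)
t=5.250: state=(1.673, 1.256)
t=5.500: state=(1.956, 1.265)
t=5.750: state=(2.275, 1.329)
t=6.000: state=(2.607, 1.464)
t=6.250: state=(2.907, 1.687)
t=6.500: state=(3.108, 2.018)
t=6.750: state=(3.133, 2.455)
t=7.000: state=(2.939, 2.951)
t=7.250: state=(2.561, 3.402)
t=7.500: state=(2.106, 3.690)
t=7.660: state=(1.828, 3.758)
compare at T: x=1.828, y=3.758

largest component: y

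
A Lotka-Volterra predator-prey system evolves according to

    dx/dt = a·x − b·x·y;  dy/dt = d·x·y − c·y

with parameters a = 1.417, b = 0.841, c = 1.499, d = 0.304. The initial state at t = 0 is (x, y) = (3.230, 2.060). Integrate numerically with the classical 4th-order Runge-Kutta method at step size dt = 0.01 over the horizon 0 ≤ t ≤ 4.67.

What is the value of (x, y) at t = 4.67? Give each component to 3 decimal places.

(x, y) = (3.061, 1.761)

t=0.000: state=(3.230, 2.060)
step 1 (dt=0.01): k1=(-1.019, -1.065), k2=(-1.003, -1.066), k3=(-1.003, -1.066), k4=(-0.987, -1.066); state += dt/6·(k1+2k2+2k3+k4)
t=0.010: state=(3.220, 2.049)
t=0.020: state=(3.210, 2.039)
t=0.030: state=(3.201, 2.028)
continuing one RK4 step at a time; state shown every 20 steps (Δt=0.2):
t=0.200: state=(3.087, 1.848)
t=0.400: state=(3.055, 1.650)
t=0.600: state=(3.120, 1.474)
t=0.800: state=(3.274, 1.326)
t=1.000: state=(3.514, 1.207)
t=1.200: state=(3.838, 1.118)
t=1.400: state=(4.245, 1.059)
t=1.600: state=(4.730, 1.030)
t=1.800: state=(5.281, 1.035)
t=2.000: state=(5.874, 1.076)
t=2.200: state=(6.466, 1.160)
t=2.400: state=(6.988, 1.295)
t=2.600: state=(7.349, 1.485)
t=2.800: state=(7.451, 1.728)
t=3.000: state=(7.228, 2.004)
t=3.200: state=(6.695, 2.271)
t=3.400: state=(5.956, 2.474)
t=3.600: state=(5.166, 2.570)
t=3.800: state=(4.452, 2.549)
t=4.000: state=(3.884, 2.432)
t=4.200: state=(3.475, 2.252)
t=4.400: state=(3.214, 2.043)
t=4.600: state=(3.081, 1.832)
t=4.670: state=(3.061, 1.761)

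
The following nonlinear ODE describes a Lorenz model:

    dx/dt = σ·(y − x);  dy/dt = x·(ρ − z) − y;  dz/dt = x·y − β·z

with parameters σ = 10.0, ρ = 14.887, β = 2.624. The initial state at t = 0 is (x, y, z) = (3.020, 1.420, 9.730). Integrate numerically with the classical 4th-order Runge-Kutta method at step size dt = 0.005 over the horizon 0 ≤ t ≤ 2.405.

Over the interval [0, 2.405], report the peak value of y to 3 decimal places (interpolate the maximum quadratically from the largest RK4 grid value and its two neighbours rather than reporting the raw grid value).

max y = 10.638

t=0.000: state=(3.020, 1.420, 9.730)
step 1 (dt=0.005): k1=(-16.000, 14.154, -21.243), k2=(-15.246, 14.071, -21.055), k3=(-15.267, 14.079, -21.054), k4=(-14.533, 14.000, -20.868); state += dt/6·(k1+2k2+2k3+k4)
t=0.005: state=(2.944, 1.490, 9.625)
t=0.010: state=(2.875, 1.560, 9.521)
t=0.015: state=(2.812, 1.629, 9.420)
continuing one RK4 step at a time; state shown every 20 steps (Δt=0.1):
t=0.100: state=(2.512, 2.796, 7.968)
t=0.200: state=(3.301, 4.549, 7.054)
t=0.300: state=(4.991, 7.117, 7.561)
t=0.400: state=(7.411, 9.935, 10.597)
t=0.500: state=(9.336, 10.208, 16.013)
t=0.600: state=(8.631, 6.475, 19.201)
t=0.700: state=(5.916, 3.154, 17.732)
t=0.800: state=(3.730, 2.214, 14.685)
t=0.900: state=(2.834, 2.483, 11.933)
t=1.000: state=(2.897, 3.330, 9.889)
t=1.100: state=(3.663, 4.760, 8.762)
t=1.200: state=(5.093, 6.843, 8.983)
t=1.300: state=(7.031, 9.010, 11.236)
t=1.400: state=(8.567, 9.364, 15.235)
t=1.500: state=(8.250, 6.855, 17.937)
t=1.600: state=(6.297, 4.141, 17.252)
t=1.700: state=(4.469, 3.101, 14.892)
t=1.800: state=(3.618, 3.252, 12.532)
t=1.900: state=(3.658, 4.069, 10.782)
t=2.000: state=(4.392, 5.433, 9.963)
t=2.100: state=(5.690, 7.196, 10.484)
t=2.200: state=(7.212, 8.596, 12.657)
t=2.300: state=(8.084, 8.274, 15.619)
t=2.400: state=(7.494, 6.229, 17.080)
t=2.405: state=(7.430, 6.116, 17.086)
largest grid value and its neighbours: y(0.455)=10.63545, y(0.460)=10.63747, y(0.465)=10.62748
parabola through these three points peaks at t≈0.458 with y≈10.63813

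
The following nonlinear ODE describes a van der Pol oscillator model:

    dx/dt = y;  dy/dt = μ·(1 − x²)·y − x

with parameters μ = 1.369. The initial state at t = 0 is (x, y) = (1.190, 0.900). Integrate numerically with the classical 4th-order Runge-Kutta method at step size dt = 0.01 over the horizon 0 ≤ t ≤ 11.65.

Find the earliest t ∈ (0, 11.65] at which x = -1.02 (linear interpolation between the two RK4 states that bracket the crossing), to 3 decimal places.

t = 2.499

t=0.000: state=(1.190, 0.900)
step 1 (dt=0.01): k1=(0.900, -1.703), k2=(0.891, -1.715), k3=(0.891, -1.715), k4=(0.883, -1.728); state += dt/6·(k1+2k2+2k3+k4)
t=0.010: state=(1.199, 0.883)
t=0.020: state=(1.208, 0.865)
t=0.030: state=(1.216, 0.848)
continuing one RK4 step at a time; state shown every 50 steps (Δt=0.5):
t=0.500: state=(1.412, 0.019)
t=1.000: state=(1.276, -0.513)
t=1.500: state=(0.912, -0.966)
t=2.000: state=(0.239, -1.854)
t=2.490: state=(-0.995, -2.926)
next step: t=2.500: state=(-1.024, -2.915) — x has crossed -1.02
linear interpolation between t=2.490 (-0.99450) and t=2.500 (-1.02371) → t≈2.499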